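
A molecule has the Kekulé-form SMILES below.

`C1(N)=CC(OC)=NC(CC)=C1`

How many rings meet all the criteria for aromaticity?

The SMILES encodes a six-membered ring of five carbons and one nitrogen with three alternating double bonds.
The 6-membered ring with one nitrogen has a continuous p-orbital overlap around the ring; 3 ring double bonds give 6 π electrons. That satisfies 4n+2 with n=1, so it is aromatic (pyridine).

1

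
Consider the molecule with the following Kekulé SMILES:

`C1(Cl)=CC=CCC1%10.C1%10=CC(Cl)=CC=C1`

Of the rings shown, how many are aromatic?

1

The SMILES encodes a six-membered carbon ring with two conjugated C=C double bonds and two sp³ carbons; a six-membered carbon ring with three alternating C=C double bonds.
The 6-membered ring has two sp³ carbons, so it is not fully conjugated — not aromatic (1,3-cyclohexadiene).
The second 6-membered ring is planar and fully conjugated; 3 ring double bonds give 6 π electrons. That satisfies 4n+2 with n=1, so it is aromatic (benzene).
1 of the 2 rings is aromatic. Total: 1.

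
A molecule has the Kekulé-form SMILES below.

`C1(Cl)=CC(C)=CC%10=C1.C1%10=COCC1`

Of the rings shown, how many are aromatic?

The SMILES encodes a six-membered carbon ring with three alternating C=C double bonds; a five-membered ring of four carbons and one oxygen, with one C=C double bond and two sp³ carbons.
The 6-membered ring is fully conjugated (every ring atom contributes a p orbital); 3 ring double bonds give 6 π electrons. That satisfies 4n+2 with n=1, so it is aromatic (benzene).
The 5-membered ring with one oxygen has two sp³ carbons, so it is not fully conjugated — not aromatic (2,3-dihydrofuran).
1 of the 2 rings is aromatic. Total: 1.

1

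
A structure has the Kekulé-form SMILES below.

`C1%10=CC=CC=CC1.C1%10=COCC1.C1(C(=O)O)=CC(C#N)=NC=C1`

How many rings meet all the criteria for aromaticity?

The SMILES encodes a seven-membered carbon ring with three C=C double bonds and one sp³ carbon; a five-membered ring of four carbons and one oxygen, with one C=C double bond and two sp³ carbons; a six-membered ring of five carbons and one nitrogen with three alternating double bonds.
The 7-membered ring has one sp³ carbon, so it is not fully conjugated — not aromatic (cycloheptatriene).
The 5-membered ring with one oxygen has two sp³ carbons, so it is not fully conjugated — not aromatic (2,3-dihydrofuran).
The 6-membered ring with one nitrogen is fully conjugated (every ring atom contributes a p orbital); 3 ring double bonds give 6 π electrons. That satisfies 4n+2 with n=1, so it is aromatic (pyridine).
1 of the 3 rings is aromatic. Total: 1.

1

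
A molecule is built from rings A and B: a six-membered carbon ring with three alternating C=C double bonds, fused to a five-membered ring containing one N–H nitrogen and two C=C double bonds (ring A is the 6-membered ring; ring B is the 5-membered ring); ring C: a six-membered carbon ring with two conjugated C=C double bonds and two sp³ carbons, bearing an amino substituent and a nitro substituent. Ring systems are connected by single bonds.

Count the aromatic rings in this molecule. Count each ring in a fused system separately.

2

Rings A and B form a fused bicyclic system (with one N–H) with 9 sp² atoms and 10 π electrons from ring double bonds plus a heteroatom lone pair. 10 = 4(2)+2, so the system is aromatic and both rings count as aromatic (indole).
Ring C has two sp³ carbons, so it is not fully conjugated — not aromatic (1,3-cyclohexadiene).
Aromatic: A, B. Total: 2.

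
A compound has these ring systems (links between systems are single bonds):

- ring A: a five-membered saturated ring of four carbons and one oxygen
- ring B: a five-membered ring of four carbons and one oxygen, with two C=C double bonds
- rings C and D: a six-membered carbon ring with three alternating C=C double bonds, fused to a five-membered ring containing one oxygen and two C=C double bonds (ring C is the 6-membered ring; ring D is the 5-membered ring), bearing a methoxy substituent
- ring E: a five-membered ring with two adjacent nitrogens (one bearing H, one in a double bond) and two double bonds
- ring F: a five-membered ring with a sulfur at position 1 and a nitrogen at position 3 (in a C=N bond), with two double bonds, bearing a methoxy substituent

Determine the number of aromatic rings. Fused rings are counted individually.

5

Ring A has only sp³ atoms, so it is not fully conjugated — not aromatic (tetrahydrofuran).
Ring B has a continuous p-orbital overlap around the ring; 2 ring double bonds (4 π electrons) plus a heteroatom lone pair (2) give 6 π electrons. Since 6 = 4n+2 (n=1), ring B is aromatic (furan).
Rings C and D form a fused bicyclic system (with one oxygen) with 9 sp² atoms and 10 π electrons from ring double bonds plus a heteroatom lone pair. 10 = 4(2)+2, so the system is aromatic and both rings count as aromatic (benzofuran).
Ring E is fully conjugated (every ring atom contributes a p orbital); 2 ring double bonds (4 π electrons) plus a heteroatom lone pair (2) give 6 π electrons. Since 6 = 4n+2 (n=1), ring E is aromatic (pyrazole).
Ring F has a continuous p-orbital overlap around the ring; 2 ring double bonds (4 π electrons) plus a heteroatom lone pair (2) give 6 π electrons. That satisfies 4n+2 with n=1, so ring F is aromatic (thiazole).
Aromatic: B, C, D, E, F. Total: 5.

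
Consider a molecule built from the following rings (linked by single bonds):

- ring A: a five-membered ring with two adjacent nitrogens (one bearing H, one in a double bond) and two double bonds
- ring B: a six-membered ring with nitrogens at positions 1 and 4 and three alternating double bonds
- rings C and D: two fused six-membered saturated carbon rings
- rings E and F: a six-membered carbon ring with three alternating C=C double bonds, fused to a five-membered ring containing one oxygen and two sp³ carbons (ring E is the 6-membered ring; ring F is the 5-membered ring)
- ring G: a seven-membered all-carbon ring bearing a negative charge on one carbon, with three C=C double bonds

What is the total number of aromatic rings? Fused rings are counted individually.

Ring A is fully conjugated (every ring atom contributes a p orbital); 2 ring double bonds (4 π electrons) plus a heteroatom lone pair (2) give 6 π electrons. Since 6 = 4n+2 (n=1), ring A is aromatic (pyrazole).
Ring B is fully conjugated (every ring atom contributes a p orbital); 3 ring double bonds give 6 π electrons. Since 6 = 4n+2 (n=1), ring B is aromatic (pyrazine).
Ring C has only sp³ atoms, so it is not fully conjugated — not aromatic (cyclohexane ring).
Ring D has only sp³ atoms, so it is not fully conjugated — not aromatic (cyclohexane ring).
Ring E has a continuous p-orbital overlap around the ring; 3 ring double bonds give 6 π electrons. That satisfies 4n+2 with n=1, so ring E is aromatic (benzene ring).
Ring F has two sp³ carbons, so it is not fully conjugated — not aromatic (oxolane ring).
Ring G has only sp² ring atoms; a planar conformation would have a fully conjugated π system of 8 electrons. But 8 = 4(2), which is 4n not 4n+2, so ring G is not aromatic (cycloheptatrienyl anion).
Aromatic: A, B, E. Total: 3.

3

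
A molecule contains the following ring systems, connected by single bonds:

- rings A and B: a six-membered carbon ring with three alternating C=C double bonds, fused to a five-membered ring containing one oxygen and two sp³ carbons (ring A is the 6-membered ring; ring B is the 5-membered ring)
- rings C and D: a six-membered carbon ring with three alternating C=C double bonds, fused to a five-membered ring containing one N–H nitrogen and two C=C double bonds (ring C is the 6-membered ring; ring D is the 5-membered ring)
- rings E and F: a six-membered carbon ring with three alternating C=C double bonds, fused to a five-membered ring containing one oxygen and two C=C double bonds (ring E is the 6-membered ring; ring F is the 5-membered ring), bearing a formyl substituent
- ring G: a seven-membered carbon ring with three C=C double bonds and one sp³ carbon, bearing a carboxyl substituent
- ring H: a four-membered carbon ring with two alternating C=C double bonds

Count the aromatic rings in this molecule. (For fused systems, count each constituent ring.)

Ring A is fully conjugated (every ring atom contributes a p orbital); 3 ring double bonds give 6 π electrons. That satisfies 4n+2 with n=1, so ring A is aromatic (benzene ring).
Ring B has two sp³ carbons, so it is not fully conjugated — not aromatic (oxolane ring).
Rings C and D form a fused bicyclic system (with one N–H) with 9 sp² atoms and 10 π electrons from ring double bonds plus a heteroatom lone pair. 10 = 4(2)+2, so the system is aromatic and both rings count as aromatic (indole).
Rings E and F form a fused bicyclic system (with one oxygen) with 9 sp² atoms and 10 π electrons from ring double bonds plus a heteroatom lone pair. 10 = 4(2)+2, so the system is aromatic and both rings count as aromatic (benzofuran).
Ring G has one sp³ carbon, so it is not fully conjugated — not aromatic (cycloheptatriene).
Ring H has only sp² ring atoms; a planar conformation would have a fully conjugated π system of 4 electrons. But 4 = 4(1), which is 4n not 4n+2, so ring H is not aromatic (cyclobutadiene) — cyclobutadiene is antiaromatic and distorts to a rectangle.
Aromatic: A, C, D, E, F. Total: 5.

5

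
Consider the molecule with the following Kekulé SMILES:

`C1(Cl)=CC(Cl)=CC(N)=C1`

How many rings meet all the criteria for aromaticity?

1

The SMILES encodes a six-membered carbon ring with three alternating C=C double bonds.
The 6-membered ring is planar and fully conjugated; 3 ring double bonds give 6 π electrons. That satisfies 4n+2 with n=1, so it is aromatic (benzene).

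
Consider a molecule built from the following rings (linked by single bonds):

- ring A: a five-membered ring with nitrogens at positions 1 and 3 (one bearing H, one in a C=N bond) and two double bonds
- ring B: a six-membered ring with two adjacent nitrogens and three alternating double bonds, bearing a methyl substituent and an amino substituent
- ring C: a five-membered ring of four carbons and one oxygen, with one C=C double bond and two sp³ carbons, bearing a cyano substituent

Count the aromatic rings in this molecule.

Ring A has a continuous p-orbital overlap around the ring; 2 ring double bonds (4 π electrons) plus a heteroatom lone pair (2) give 6 π electrons. 6 = 4(1)+2, so ring A is aromatic (imidazole).
Ring B has a continuous p-orbital overlap around the ring; 3 ring double bonds give 6 π electrons. 6 = 4(1)+2, so ring B is aromatic (pyridazine).
Ring C has two sp³ carbons, so it is not fully conjugated — not aromatic (2,3-dihydrofuran).
Aromatic: A, B. Total: 2.

2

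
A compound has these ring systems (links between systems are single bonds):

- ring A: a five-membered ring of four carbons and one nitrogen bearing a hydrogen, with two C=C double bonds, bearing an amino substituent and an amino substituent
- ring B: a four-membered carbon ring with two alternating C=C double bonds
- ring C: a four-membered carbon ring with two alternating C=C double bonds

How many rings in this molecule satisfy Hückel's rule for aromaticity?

1

Ring A is fully conjugated (every ring atom contributes a p orbital); 2 ring double bonds (4 π electrons) plus a heteroatom lone pair (2) give 6 π electrons. That satisfies 4n+2 with n=1, so ring A is aromatic (pyrrole).
Ring B has only sp² ring atoms; a planar conformation would have a fully conjugated π system of 4 electrons. But 4 = 4(1), which is 4n not 4n+2, so ring B is not aromatic (cyclobutadiene) — cyclobutadiene is antiaromatic and distorts to a rectangle.
Ring C has only sp² ring atoms; a planar conformation would have a fully conjugated π system of 4 electrons. But 4 = 4(1), which is 4n not 4n+2, so ring C is not aromatic (cyclobutadiene) — cyclobutadiene is antiaromatic and distorts to a rectangle.
Aromatic: A. Total: 1.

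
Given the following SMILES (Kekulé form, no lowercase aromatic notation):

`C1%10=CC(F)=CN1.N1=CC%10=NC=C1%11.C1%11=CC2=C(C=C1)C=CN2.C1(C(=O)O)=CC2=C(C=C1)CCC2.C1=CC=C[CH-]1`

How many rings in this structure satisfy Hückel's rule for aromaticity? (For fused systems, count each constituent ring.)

6

The SMILES encodes a five-membered ring of four carbons and one nitrogen bearing a hydrogen, with two C=C double bonds; a six-membered ring with nitrogens at positions 1 and 4 and three alternating double bonds; a six-membered carbon ring with three alternating C=C double bonds, fused to a five-membered ring containing one N–H nitrogen and two C=C double bonds; a six-membered carbon ring with three alternating C=C double bonds, fused to a saturated five-membered carbon ring; a five-membered all-carbon ring bearing a negative charge on one carbon, with two C=C double bonds.
The 5-membered ring with one N–H is planar and fully conjugated; 2 ring double bonds (4 π electrons) plus a heteroatom lone pair (2) give 6 π electrons. Since 6 = 4n+2 (n=1), it is aromatic (pyrrole).
The 6-membered ring with two nitrogens (1,4) has a continuous p-orbital overlap around the ring; 3 ring double bonds give 6 π electrons. 6 = 4(1)+2, so it is aromatic (pyrazine).
The fused 6/5-membered bicyclic (with one N–H) is a single π system with 9 sp² atoms and 10 π electrons from ring double bonds plus a heteroatom lone pair. 10 = 4(2)+2, so the system is aromatic and both rings count as aromatic (indole).
The 6-membered ring is fully conjugated (every ring atom contributes a p orbital); 3 ring double bonds give 6 π electrons. Since 6 = 4n+2 (n=1), it is aromatic (benzene ring).
The 5-membered ring has three sp³ carbons, so it is not fully conjugated — not aromatic (cyclopentane ring).
The second 5-membered ring is planar and fully conjugated; 2 ring double bonds (4 π electrons) plus the carbanion lone pair (2) give 6 π electrons. 6 = 4(1)+2, so it is aromatic (cyclopentadienyl anion).
6 of the 7 rings are aromatic. Total: 6.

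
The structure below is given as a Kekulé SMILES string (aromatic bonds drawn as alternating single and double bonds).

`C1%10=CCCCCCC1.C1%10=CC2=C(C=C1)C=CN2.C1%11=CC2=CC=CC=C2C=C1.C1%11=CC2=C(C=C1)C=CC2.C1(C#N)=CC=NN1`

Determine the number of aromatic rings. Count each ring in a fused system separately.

The SMILES encodes an eight-membered carbon ring with one C=C double bond; a six-membered carbon ring with three alternating C=C double bonds, fused to a five-membered ring containing one N–H nitrogen and two C=C double bonds; two fused six-membered carbon rings, each with three alternating C=C double bonds; a six-membered carbon ring with three alternating C=C double bonds, fused to a five-membered carbon ring containing one C=C double bond and one sp³ carbon; a five-membered ring with two adjacent nitrogens (one bearing H, one in a double bond) and two double bonds.
The 8-membered ring has six sp³ carbons, so it is not fully conjugated — not aromatic (cyclooctene).
The fused 6/5-membered bicyclic (with one N–H) is a single π system with 9 sp² atoms and 10 π electrons from ring double bonds plus a heteroatom lone pair. 10 = 4(2)+2, so the system is aromatic and both rings count as aromatic (indole).
The fused 6/6-membered bicyclic is a single π system with 10 sp² atoms and 10 π electrons from ring double bonds. 10 = 4(2)+2, so the system is aromatic and both rings count as aromatic (naphthalene).
The 6-membered ring is planar and fully conjugated; 3 ring double bonds give 6 π electrons. That satisfies 4n+2 with n=1, so it is aromatic (benzene ring).
The 5-membered ring has one sp³ carbon, so it is not fully conjugated — not aromatic (cyclopentene ring).
The 5-membered ring with two adjacent nitrogens (one N–H, one =N–) is fully conjugated (every ring atom contributes a p orbital); 2 ring double bonds (4 π electrons) plus a heteroatom lone pair (2) give 6 π electrons. Since 6 = 4n+2 (n=1), it is aromatic (pyrazole).
6 of the 8 rings are aromatic. Total: 6.

6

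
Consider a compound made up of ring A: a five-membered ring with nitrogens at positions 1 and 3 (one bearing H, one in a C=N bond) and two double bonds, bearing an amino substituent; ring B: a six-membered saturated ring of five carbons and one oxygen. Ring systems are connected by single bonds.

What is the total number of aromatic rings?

Ring A is fully conjugated (every ring atom contributes a p orbital); 2 ring double bonds (4 π electrons) plus a heteroatom lone pair (2) give 6 π electrons. That satisfies 4n+2 with n=1, so ring A is aromatic (imidazole).
Ring B has only sp³ atoms, so it is not fully conjugated — not aromatic (tetrahydropyran).
Aromatic: A. Total: 1.

1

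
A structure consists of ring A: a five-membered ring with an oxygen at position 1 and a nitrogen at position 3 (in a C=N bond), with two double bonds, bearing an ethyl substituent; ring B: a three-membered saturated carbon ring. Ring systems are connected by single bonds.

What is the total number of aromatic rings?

Ring A is fully conjugated (every ring atom contributes a p orbital); 2 ring double bonds (4 π electrons) plus a heteroatom lone pair (2) give 6 π electrons. That satisfies 4n+2 with n=1, so ring A is aromatic (oxazole).
Ring B has only sp³ atoms, so it is not fully conjugated — not aromatic (cyclopropane).
Aromatic: A. Total: 1.

1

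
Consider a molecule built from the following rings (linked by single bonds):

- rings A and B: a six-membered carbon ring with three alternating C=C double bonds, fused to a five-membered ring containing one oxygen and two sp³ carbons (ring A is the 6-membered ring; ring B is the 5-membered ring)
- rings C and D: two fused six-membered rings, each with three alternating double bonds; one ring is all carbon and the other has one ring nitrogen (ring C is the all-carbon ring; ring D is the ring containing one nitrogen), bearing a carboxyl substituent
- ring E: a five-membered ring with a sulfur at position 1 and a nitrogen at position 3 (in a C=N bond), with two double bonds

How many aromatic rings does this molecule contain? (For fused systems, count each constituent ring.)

Ring A is fully conjugated (every ring atom contributes a p orbital); 3 ring double bonds give 6 π electrons. That satisfies 4n+2 with n=1, so ring A is aromatic (benzene ring).
Ring B has two sp³ carbons, so it is not fully conjugated — not aromatic (oxolane ring).
Rings C and D form a fused bicyclic system (with one nitrogen) with 10 sp² atoms and 10 π electrons from ring double bonds. 10 = 4(2)+2, so the system is aromatic and both rings count as aromatic (quinoline).
Ring E is fully conjugated (every ring atom contributes a p orbital); 2 ring double bonds (4 π electrons) plus a heteroatom lone pair (2) give 6 π electrons. Since 6 = 4n+2 (n=1), ring E is aromatic (thiazole).
Aromatic: A, C, D, E. Total: 4.

4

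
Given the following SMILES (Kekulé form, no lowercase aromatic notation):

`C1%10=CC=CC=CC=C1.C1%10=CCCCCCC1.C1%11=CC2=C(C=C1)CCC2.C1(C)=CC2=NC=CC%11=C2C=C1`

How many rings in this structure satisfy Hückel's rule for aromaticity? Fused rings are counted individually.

The SMILES encodes an eight-membered carbon ring with four alternating C=C double bonds; an eight-membered carbon ring with one C=C double bond; a six-membered carbon ring with three alternating C=C double bonds, fused to a saturated five-membered carbon ring; two fused six-membered rings, each with three alternating double bonds; one ring is all carbon and the other has one ring nitrogen.
The 8-membered ring has only sp² ring atoms; a planar conformation would have a fully conjugated π system of 8 electrons. But 8 = 4(2), which is 4n not 4n+2, so it is not aromatic (cyclooctatetraene) — cyclooctatetraene distorts into a non-planar tub to avoid antiaromaticity.
The second 8-membered ring has six sp³ carbons, so it is not fully conjugated — not aromatic (cyclooctene).
The 6-membered ring is planar and fully conjugated; 3 ring double bonds give 6 π electrons. That satisfies 4n+2 with n=1, so it is aromatic (benzene ring).
The 5-membered ring has three sp³ carbons, so it is not fully conjugated — not aromatic (cyclopentane ring).
The fused 6/6-membered bicyclic (with one nitrogen) is a single π system with 10 sp² atoms and 10 π electrons from ring double bonds. 10 = 4(2)+2, so the system is aromatic and both rings count as aromatic (quinoline).
3 of the 6 rings are aromatic. Total: 3.

3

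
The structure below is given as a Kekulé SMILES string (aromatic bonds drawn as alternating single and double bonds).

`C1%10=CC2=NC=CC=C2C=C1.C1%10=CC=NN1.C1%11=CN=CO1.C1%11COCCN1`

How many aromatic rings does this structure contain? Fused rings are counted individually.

4

The SMILES encodes two fused six-membered rings, each with three alternating double bonds; one ring is all carbon and the other has one ring nitrogen; a five-membered ring with two adjacent nitrogens (one bearing H, one in a double bond) and two double bonds; a five-membered ring with an oxygen at position 1 and a nitrogen at position 3 (in a C=N bond), with two double bonds; a six-membered saturated ring with an oxygen and an N–H nitrogen at positions 1 and 4.
The fused 6/6-membered bicyclic (with one nitrogen) is a single π system with 10 sp² atoms and 10 π electrons from ring double bonds. 10 = 4(2)+2, so the system is aromatic and both rings count as aromatic (quinoline).
The 5-membered ring with two adjacent nitrogens (one N–H, one =N–) is planar and fully conjugated; 2 ring double bonds (4 π electrons) plus a heteroatom lone pair (2) give 6 π electrons. 6 = 4(1)+2, so it is aromatic (pyrazole).
The 5-membered ring with one oxygen and one =N– is planar and fully conjugated; 2 ring double bonds (4 π electrons) plus a heteroatom lone pair (2) give 6 π electrons. That satisfies 4n+2 with n=1, so it is aromatic (oxazole).
The 6-membered ring with one oxygen and one N–H (1,4) has only sp³ atoms, so it is not fully conjugated — not aromatic (morpholine).
4 of the 5 rings are aromatic. Total: 4.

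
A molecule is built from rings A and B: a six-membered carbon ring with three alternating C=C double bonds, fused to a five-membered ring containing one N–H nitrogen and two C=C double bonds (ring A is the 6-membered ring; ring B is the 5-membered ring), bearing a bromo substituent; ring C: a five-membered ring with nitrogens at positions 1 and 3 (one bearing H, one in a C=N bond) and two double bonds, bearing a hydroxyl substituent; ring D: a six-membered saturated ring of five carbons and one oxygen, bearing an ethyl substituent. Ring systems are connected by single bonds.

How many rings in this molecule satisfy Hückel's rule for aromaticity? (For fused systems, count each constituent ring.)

3

Rings A and B form a fused bicyclic system (with one N–H) with 9 sp² atoms and 10 π electrons from ring double bonds plus a heteroatom lone pair. 10 = 4(2)+2, so the system is aromatic and both rings count as aromatic (indole).
Ring C is fully conjugated (every ring atom contributes a p orbital); 2 ring double bonds (4 π electrons) plus a heteroatom lone pair (2) give 6 π electrons. 6 = 4(1)+2, so ring C is aromatic (imidazole).
Ring D has only sp³ atoms, so it is not fully conjugated — not aromatic (tetrahydropyran).
Aromatic: A, B, C. Total: 3.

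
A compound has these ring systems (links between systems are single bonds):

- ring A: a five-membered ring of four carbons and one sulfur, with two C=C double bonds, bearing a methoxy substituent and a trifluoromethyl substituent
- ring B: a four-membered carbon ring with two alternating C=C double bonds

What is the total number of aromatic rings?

1

Ring A is fully conjugated (every ring atom contributes a p orbital); 2 ring double bonds (4 π electrons) plus a heteroatom lone pair (2) give 6 π electrons. 6 = 4(1)+2, so ring A is aromatic (thiophene).
Ring B has only sp² ring atoms; a planar conformation would have a fully conjugated π system of 4 electrons. But 4 = 4(1), which is 4n not 4n+2, so ring B is not aromatic (cyclobutadiene) — cyclobutadiene is antiaromatic and distorts to a rectangle.
Aromatic: A. Total: 1.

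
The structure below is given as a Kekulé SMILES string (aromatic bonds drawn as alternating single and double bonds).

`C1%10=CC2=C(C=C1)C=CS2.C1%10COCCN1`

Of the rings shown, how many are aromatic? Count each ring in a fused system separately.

2

The SMILES encodes a six-membered carbon ring with three alternating C=C double bonds, fused to a five-membered ring containing one sulfur and two C=C double bonds; a six-membered saturated ring with an oxygen and an N–H nitrogen at positions 1 and 4.
The fused 6/5-membered bicyclic (with one sulfur) is a single π system with 9 sp² atoms and 10 π electrons from ring double bonds plus a heteroatom lone pair. 10 = 4(2)+2, so the system is aromatic and both rings count as aromatic (benzothiophene).
The 6-membered ring with one oxygen and one N–H (1,4) has only sp³ atoms, so it is not fully conjugated — not aromatic (morpholine).
2 of the 3 rings are aromatic. Total: 2.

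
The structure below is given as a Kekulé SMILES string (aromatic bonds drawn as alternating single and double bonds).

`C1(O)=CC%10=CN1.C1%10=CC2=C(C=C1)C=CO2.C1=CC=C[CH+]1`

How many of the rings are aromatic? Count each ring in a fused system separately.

3

The SMILES encodes a five-membered ring of four carbons and one nitrogen bearing a hydrogen, with two C=C double bonds; a six-membered carbon ring with three alternating C=C double bonds, fused to a five-membered ring containing one oxygen and two C=C double bonds; a five-membered all-carbon ring bearing a positive charge on one carbon, with two C=C double bonds.
The 5-membered ring with one N–H is fully conjugated (every ring atom contributes a p orbital); 2 ring double bonds (4 π electrons) plus a heteroatom lone pair (2) give 6 π electrons. That satisfies 4n+2 with n=1, so it is aromatic (pyrrole).
The fused 6/5-membered bicyclic (with one oxygen) is a single π system with 9 sp² atoms and 10 π electrons from ring double bonds plus a heteroatom lone pair. 10 = 4(2)+2, so the system is aromatic and both rings count as aromatic (benzofuran).
The 5-membered ring has only sp² ring atoms; a planar conformation would have a fully conjugated π system of 4 electrons. But 4 = 4(1), which is 4n not 4n+2, so it is not aromatic (cyclopentadienyl cation).
3 of the 4 rings are aromatic. Total: 3.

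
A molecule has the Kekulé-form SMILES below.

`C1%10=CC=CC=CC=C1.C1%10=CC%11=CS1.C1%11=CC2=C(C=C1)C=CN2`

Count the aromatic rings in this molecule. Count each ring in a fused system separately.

The SMILES encodes an eight-membered carbon ring with four alternating C=C double bonds; a five-membered ring of four carbons and one sulfur, with two C=C double bonds; a six-membered carbon ring with three alternating C=C double bonds, fused to a five-membered ring containing one N–H nitrogen and two C=C double bonds.
The 8-membered ring has only sp² ring atoms; a planar conformation would have a fully conjugated π system of 8 electrons. But 8 = 4(2), which is 4n not 4n+2, so it is not aromatic (cyclooctatetraene) — cyclooctatetraene distorts into a non-planar tub to avoid antiaromaticity.
The 5-membered ring with one sulfur is planar and fully conjugated; 2 ring double bonds (4 π electrons) plus a heteroatom lone pair (2) give 6 π electrons. Since 6 = 4n+2 (n=1), it is aromatic (thiophene).
The fused 6/5-membered bicyclic (with one N–H) is a single π system with 9 sp² atoms and 10 π electrons from ring double bonds plus a heteroatom lone pair. 10 = 4(2)+2, so the system is aromatic and both rings count as aromatic (indole).
3 of the 4 rings are aromatic. Total: 3.

3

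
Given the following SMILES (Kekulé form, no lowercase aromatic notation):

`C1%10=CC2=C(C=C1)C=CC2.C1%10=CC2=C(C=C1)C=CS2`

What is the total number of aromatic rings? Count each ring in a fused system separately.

The SMILES encodes a six-membered carbon ring with three alternating C=C double bonds, fused to a five-membered carbon ring containing one C=C double bond and one sp³ carbon; a six-membered carbon ring with three alternating C=C double bonds, fused to a five-membered ring containing one sulfur and two C=C double bonds.
The 6-membered ring is fully conjugated (every ring atom contributes a p orbital); 3 ring double bonds give 6 π electrons. 6 = 4(1)+2, so it is aromatic (benzene ring).
The 5-membered ring has one sp³ carbon, so it is not fully conjugated — not aromatic (cyclopentene ring).
The fused 6/5-membered bicyclic (with one sulfur) is a single π system with 9 sp² atoms and 10 π electrons from ring double bonds plus a heteroatom lone pair. 10 = 4(2)+2, so the system is aromatic and both rings count as aromatic (benzothiophene).
3 of the 4 rings are aromatic. Total: 3.

3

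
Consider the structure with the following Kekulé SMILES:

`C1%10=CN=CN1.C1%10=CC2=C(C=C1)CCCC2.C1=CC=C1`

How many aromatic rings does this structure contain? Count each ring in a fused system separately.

The SMILES encodes a five-membered ring with nitrogens at positions 1 and 3 (one bearing H, one in a C=N bond) and two double bonds; a six-membered carbon ring with three alternating C=C double bonds, fused to a saturated six-membered carbon ring; a four-membered carbon ring with two alternating C=C double bonds.
The 5-membered ring with two nitrogens (one N–H, one =N–) is fully conjugated (every ring atom contributes a p orbital); 2 ring double bonds (4 π electrons) plus a heteroatom lone pair (2) give 6 π electrons. 6 = 4(1)+2, so it is aromatic (imidazole).
The 6-membered ring has a continuous p-orbital overlap around the ring; 3 ring double bonds give 6 π electrons. That satisfies 4n+2 with n=1, so it is aromatic (benzene ring).
The second 6-membered ring has four sp³ carbons, so it is not fully conjugated — not aromatic (cyclohexane ring).
The 4-membered ring has only sp² ring atoms; a planar conformation would have a fully conjugated π system of 4 electrons. But 4 = 4(1), which is 4n not 4n+2, so it is not aromatic (cyclobutadiene) — cyclobutadiene is antiaromatic and distorts to a rectangle.
2 of the 4 rings are aromatic. Total: 2.

2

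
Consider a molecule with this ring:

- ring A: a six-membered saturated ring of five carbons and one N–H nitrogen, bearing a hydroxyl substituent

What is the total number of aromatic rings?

Ring A has only sp³ atoms, so it is not fully conjugated — not aromatic (piperidine).

0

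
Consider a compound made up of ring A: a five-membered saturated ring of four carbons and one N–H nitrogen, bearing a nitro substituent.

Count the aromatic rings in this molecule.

Ring A has only sp³ atoms, so it is not fully conjugated — not aromatic (pyrrolidine).

0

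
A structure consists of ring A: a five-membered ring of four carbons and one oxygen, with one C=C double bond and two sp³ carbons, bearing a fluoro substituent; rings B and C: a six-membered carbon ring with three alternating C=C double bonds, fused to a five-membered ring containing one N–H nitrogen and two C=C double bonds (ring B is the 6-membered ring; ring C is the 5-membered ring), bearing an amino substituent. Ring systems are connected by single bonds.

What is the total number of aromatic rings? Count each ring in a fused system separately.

2

Ring A has two sp³ carbons, so it is not fully conjugated — not aromatic (2,3-dihydrofuran).
Rings B and C form a fused bicyclic system (with one N–H) with 9 sp² atoms and 10 π electrons from ring double bonds plus a heteroatom lone pair. 10 = 4(2)+2, so the system is aromatic and both rings count as aromatic (indole).
Aromatic: B, C. Total: 2.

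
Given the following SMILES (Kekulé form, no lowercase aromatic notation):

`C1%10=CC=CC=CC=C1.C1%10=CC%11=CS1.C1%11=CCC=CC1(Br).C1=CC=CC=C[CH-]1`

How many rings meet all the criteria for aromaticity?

1

The SMILES encodes an eight-membered carbon ring with four alternating C=C double bonds; a five-membered ring of four carbons and one sulfur, with two C=C double bonds; a six-membered carbon ring with two isolated C=C double bonds and two sp³ carbons; a seven-membered all-carbon ring bearing a negative charge on one carbon, with three C=C double bonds.
The 8-membered ring has only sp² ring atoms; a planar conformation would have a fully conjugated π system of 8 electrons. But 8 = 4(2), which is 4n not 4n+2, so it is not aromatic (cyclooctatetraene) — cyclooctatetraene distorts into a non-planar tub to avoid antiaromaticity.
The 5-membered ring with one sulfur is fully conjugated (every ring atom contributes a p orbital); 2 ring double bonds (4 π electrons) plus a heteroatom lone pair (2) give 6 π electrons. 6 = 4(1)+2, so it is aromatic (thiophene).
The 6-membered ring has two sp³ carbons, so it is not fully conjugated — not aromatic (1,4-cyclohexadiene).
The 7-membered ring has only sp² ring atoms; a planar conformation would have a fully conjugated π system of 8 electrons. But 8 = 4(2), which is 4n not 4n+2, so it is not aromatic (cycloheptatrienyl anion).
1 of the 4 rings is aromatic. Total: 1.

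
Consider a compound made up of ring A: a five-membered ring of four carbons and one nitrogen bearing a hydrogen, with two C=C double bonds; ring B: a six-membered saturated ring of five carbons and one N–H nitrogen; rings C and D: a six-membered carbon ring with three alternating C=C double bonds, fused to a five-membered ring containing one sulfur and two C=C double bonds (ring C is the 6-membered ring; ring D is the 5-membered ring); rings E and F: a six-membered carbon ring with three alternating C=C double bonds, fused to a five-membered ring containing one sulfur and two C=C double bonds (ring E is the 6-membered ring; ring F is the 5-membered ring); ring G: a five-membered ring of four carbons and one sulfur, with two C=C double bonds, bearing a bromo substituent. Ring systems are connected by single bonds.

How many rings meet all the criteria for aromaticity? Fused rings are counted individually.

Ring A is fully conjugated (every ring atom contributes a p orbital); 2 ring double bonds (4 π electrons) plus a heteroatom lone pair (2) give 6 π electrons. Since 6 = 4n+2 (n=1), ring A is aromatic (pyrrole).
Ring B has only sp³ atoms, so it is not fully conjugated — not aromatic (piperidine).
Rings C and D form a fused bicyclic system (with one sulfur) with 9 sp² atoms and 10 π electrons from ring double bonds plus a heteroatom lone pair. 10 = 4(2)+2, so the system is aromatic and both rings count as aromatic (benzothiophene).
Rings E and F form a fused bicyclic system (with one sulfur) with 9 sp² atoms and 10 π electrons from ring double bonds plus a heteroatom lone pair. 10 = 4(2)+2, so the system is aromatic and both rings count as aromatic (benzothiophene).
Ring G is fully conjugated (every ring atom contributes a p orbital); 2 ring double bonds (4 π electrons) plus a heteroatom lone pair (2) give 6 π electrons. Since 6 = 4n+2 (n=1), ring G is aromatic (thiophene).
Aromatic: A, C, D, E, F, G. Total: 6.

6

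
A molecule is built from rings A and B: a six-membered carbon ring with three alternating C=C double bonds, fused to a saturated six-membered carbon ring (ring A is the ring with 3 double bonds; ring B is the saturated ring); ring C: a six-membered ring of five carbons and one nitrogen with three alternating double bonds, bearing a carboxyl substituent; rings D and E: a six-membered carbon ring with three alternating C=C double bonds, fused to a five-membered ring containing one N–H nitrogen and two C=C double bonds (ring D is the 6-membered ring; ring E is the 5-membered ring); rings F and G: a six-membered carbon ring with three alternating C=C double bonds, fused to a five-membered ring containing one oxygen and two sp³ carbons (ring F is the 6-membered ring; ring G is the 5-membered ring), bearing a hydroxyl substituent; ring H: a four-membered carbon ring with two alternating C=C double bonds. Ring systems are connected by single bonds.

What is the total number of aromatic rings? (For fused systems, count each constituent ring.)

Ring A is fully conjugated (every ring atom contributes a p orbital); 3 ring double bonds give 6 π electrons. That satisfies 4n+2 with n=1, so ring A is aromatic (benzene ring).
Ring B has four sp³ carbons, so it is not fully conjugated — not aromatic (cyclohexane ring).
Ring C has a continuous p-orbital overlap around the ring; 3 ring double bonds give 6 π electrons. Since 6 = 4n+2 (n=1), ring C is aromatic (pyridine).
Rings D and E form a fused bicyclic system (with one N–H) with 9 sp² atoms and 10 π electrons from ring double bonds plus a heteroatom lone pair. 10 = 4(2)+2, so the system is aromatic and both rings count as aromatic (indole).
Ring F is planar and fully conjugated; 3 ring double bonds give 6 π electrons. That satisfies 4n+2 with n=1, so ring F is aromatic (benzene ring).
Ring G has two sp³ carbons, so it is not fully conjugated — not aromatic (oxolane ring).
Ring H has only sp² ring atoms; a planar conformation would have a fully conjugated π system of 4 electrons. But 4 = 4(1), which is 4n not 4n+2, so ring H is not aromatic (cyclobutadiene) — cyclobutadiene is antiaromatic and distorts to a rectangle.
Aromatic: A, C, D, E, F. Total: 5.

5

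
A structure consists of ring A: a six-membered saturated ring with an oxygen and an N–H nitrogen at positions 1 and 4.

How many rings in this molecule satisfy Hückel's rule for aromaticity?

0

Ring A has only sp³ atoms, so it is not fully conjugated — not aromatic (morpholine).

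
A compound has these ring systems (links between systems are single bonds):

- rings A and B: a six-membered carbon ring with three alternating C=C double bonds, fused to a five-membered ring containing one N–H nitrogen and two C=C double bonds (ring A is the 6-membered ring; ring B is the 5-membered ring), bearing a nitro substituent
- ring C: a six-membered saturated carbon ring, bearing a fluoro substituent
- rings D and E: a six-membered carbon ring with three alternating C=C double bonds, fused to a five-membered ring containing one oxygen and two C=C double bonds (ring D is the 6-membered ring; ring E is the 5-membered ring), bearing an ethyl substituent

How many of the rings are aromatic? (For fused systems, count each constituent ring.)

Rings A and B form a fused bicyclic system (with one N–H) with 9 sp² atoms and 10 π electrons from ring double bonds plus a heteroatom lone pair. 10 = 4(2)+2, so the system is aromatic and both rings count as aromatic (indole).
Ring C has only sp³ atoms, so it is not fully conjugated — not aromatic (cyclohexane).
Rings D and E form a fused bicyclic system (with one oxygen) with 9 sp² atoms and 10 π electrons from ring double bonds plus a heteroatom lone pair. 10 = 4(2)+2, so the system is aromatic and both rings count as aromatic (benzofuran).
Aromatic: A, B, D, E. Total: 4.

4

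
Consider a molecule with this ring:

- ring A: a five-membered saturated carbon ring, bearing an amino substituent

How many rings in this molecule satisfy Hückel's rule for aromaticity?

0

Ring A has only sp³ atoms, so it is not fully conjugated — not aromatic (cyclopentane).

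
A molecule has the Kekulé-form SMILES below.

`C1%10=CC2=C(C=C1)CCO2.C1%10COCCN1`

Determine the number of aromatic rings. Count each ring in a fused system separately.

1

The SMILES encodes a six-membered carbon ring with three alternating C=C double bonds, fused to a five-membered ring containing one oxygen and two sp³ carbons; a six-membered saturated ring with an oxygen and an N–H nitrogen at positions 1 and 4.
The 6-membered ring has a continuous p-orbital overlap around the ring; 3 ring double bonds give 6 π electrons. Since 6 = 4n+2 (n=1), it is aromatic (benzene ring).
The 5-membered ring with one oxygen has two sp³ carbons, so it is not fully conjugated — not aromatic (oxolane ring).
The 6-membered ring with one oxygen and one N–H (1,4) has only sp³ atoms, so it is not fully conjugated — not aromatic (morpholine).
1 of the 3 rings is aromatic. Total: 1.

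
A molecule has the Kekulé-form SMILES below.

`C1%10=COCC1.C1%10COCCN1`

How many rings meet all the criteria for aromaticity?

0

The SMILES encodes a five-membered ring of four carbons and one oxygen, with one C=C double bond and two sp³ carbons; a six-membered saturated ring with an oxygen and an N–H nitrogen at positions 1 and 4.
The 5-membered ring with one oxygen has two sp³ carbons, so it is not fully conjugated — not aromatic (2,3-dihydrofuran).
The 6-membered ring with one oxygen and one N–H (1,4) has only sp³ atoms, so it is not fully conjugated — not aromatic (morpholine).
None of the rings are aromatic. Total: 0.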